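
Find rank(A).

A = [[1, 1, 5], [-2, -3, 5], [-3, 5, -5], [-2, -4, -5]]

Row reduction:
R2 <- R2 - (-2)*R1:  [  0  -1  15 ]
R3 <- R3 - (-3)*R1:  [  0   8  10 ]
R4 <- R4 - (-2)*R1:  [  0  -2   5 ]
R3 <- R3 - (-8)*R2:  [   0    0  130 ]
R4 <- R4 - (2)*R2:  [   0    0  -25 ]
R4 <- R4 - (-5/26)*R3:  [ 0  0  0 ]
Row echelon form:
[ 1   1    5 ]
[ 0  -1   15 ]
[ 0   0  130 ]
[ 0   0    0 ]
Nonzero rows / pivot columns: 3

rank(A) = 3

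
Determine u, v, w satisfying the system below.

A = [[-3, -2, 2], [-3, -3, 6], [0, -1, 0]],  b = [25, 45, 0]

Forward elimination on [A|b]:
R2 <- R2 - (1)*R1:  [  0  -1   4  20 ]
R3 <- R3 - (1)*R2:  [   0    0   -4  -20 ]
Row echelon form:
[ -3  -2   2  |   25 ]
[  0  -1   4  |   20 ]
[  0   0  -4  |  -20 ]
Back-substitution:
w = (-20) / -4 = 5
v = (20 - (4)*(5)) / -1 = 0
u = (25 - (-2)*(0) - (2)*(5)) / -3 = -5

(-5, 0, 5)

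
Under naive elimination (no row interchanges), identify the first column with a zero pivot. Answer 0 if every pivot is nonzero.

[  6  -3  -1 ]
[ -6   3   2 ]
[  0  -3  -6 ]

first zero-pivot column = 2

Naive forward elimination:
R2 <- R2 - (-1)*R1:  [ 0  0  1 ]
Matrix at this point:
[ 6  -3  -1 ]
[ 0   0   1 ]
[ 0  -3  -6 ]
Pivot entry (2,2) is zero but row 3 has -3 in column 2 -> naive elimination stops; a row interchange (e.g. R2 <-> R3) would be required here.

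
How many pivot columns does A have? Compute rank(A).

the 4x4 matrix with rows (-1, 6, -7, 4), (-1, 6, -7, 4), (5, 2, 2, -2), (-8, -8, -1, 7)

rank(A) = 3

Row reduction:
R2 <- R2 - (1)*R1:  [ 0  0  0  0 ]
R3 <- R3 - (-5)*R1:  [   0   32  -33   18 ]
R4 <- R4 - (8)*R1:  [   0  -56   55  -25 ]
R2 <-> R3   (pivot in column 2 was zero)
[ -1    6   -7    4 ]
[  0   32  -33   18 ]
[  0    0    0    0 ]
[  0  -56   55  -25 ]
R4 <- R4 - (-7/4)*R2:  [     0      0  -11/4   13/2 ]
R3 <-> R4   (pivot in column 3 was zero)
[ -1   6     -7     4 ]
[  0  32    -33    18 ]
[  0   0  -11/4  13/2 ]
[  0   0      0     0 ]
Row echelon form:
[ -1   6     -7     4 ]
[  0  32    -33    18 ]
[  0   0  -11/4  13/2 ]
[  0   0      0     0 ]
Nonzero rows / pivot columns: 3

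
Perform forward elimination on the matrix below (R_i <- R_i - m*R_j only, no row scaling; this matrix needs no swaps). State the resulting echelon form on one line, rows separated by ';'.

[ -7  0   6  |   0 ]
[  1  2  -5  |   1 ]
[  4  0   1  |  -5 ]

REF = [-7 0 6 0; 0 2 -29/7 1; 0 0 31/7 -5]

Forward elimination:
R2 <- R2 - (-1/7)*R1:  [     0      2  -29/7      1 ]
R3 <- R3 - (-4/7)*R1:  [    0     0  31/7    -5 ]
Row echelon form:
[ -7  0      6  |   0 ]
[  0  2  -29/7  |   1 ]
[  0  0   31/7  |  -5 ]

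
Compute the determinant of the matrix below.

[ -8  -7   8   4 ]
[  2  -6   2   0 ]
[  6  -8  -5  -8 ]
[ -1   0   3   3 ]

Forward elimination:
R2 <- R2 - (-1/4)*R1:  [     0  -31/4      4      1 ]
R3 <- R3 - (-3/4)*R1:  [     0  -53/4      1     -5 ]
R4 <- R4 - (1/8)*R1:  [   0  7/8    2  5/2 ]
R3 <- R3 - (53/31)*R2:  [       0        0  -181/31  -208/31 ]
R4 <- R4 - (-7/62)*R2:  [     0      0  76/31  81/31 ]
R4 <- R4 - (-76/181)*R3:  [       0        0        0  -37/181 ]
Upper-triangular form:
[ -8     -7        8        4 ]
[  0  -31/4        4        1 ]
[  0      0  -181/31  -208/31 ]
[  0      0        0  -37/181 ]
det(A) = (-1)^0 * (-8) * (-31/4) * (-181/31) * (-37/181) = 74  (0 row swaps -> sign +1)

det(A) = 74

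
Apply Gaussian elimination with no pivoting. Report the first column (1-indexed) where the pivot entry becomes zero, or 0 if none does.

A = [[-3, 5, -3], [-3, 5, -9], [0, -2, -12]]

Naive forward elimination:
R2 <- R2 - (1)*R1:  [  0   0  -6 ]
Matrix at this point:
[ -3   5   -3 ]
[  0   0   -6 ]
[  0  -2  -12 ]
Pivot entry (2,2) is zero but row 3 has -2 in column 2 -> naive elimination stops; a row interchange (e.g. R2 <-> R3) would be required here.

first zero-pivot column = 2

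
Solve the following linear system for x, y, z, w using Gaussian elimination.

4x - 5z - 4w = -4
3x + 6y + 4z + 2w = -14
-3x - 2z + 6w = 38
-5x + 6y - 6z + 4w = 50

Forward elimination on [A|b]:
R2 <- R2 - (3/4)*R1:  [    0     6  31/4     5   -11 ]
R3 <- R3 - (-3/4)*R1:  [     0      0  -23/4      3     35 ]
R4 <- R4 - (-5/4)*R1:  [     0      6  -49/4     -1     45 ]
R4 <- R4 - (1)*R2:  [   0    0  -20   -6   56 ]
R4 <- R4 - (80/23)*R3:  [        0         0         0   -378/23  -1512/23 ]
Row echelon form:
[ 4  0     -5       -4  |        -4 ]
[ 0  6   31/4        5  |       -11 ]
[ 0  0  -23/4        3  |        35 ]
[ 0  0      0  -378/23  |  -1512/23 ]
Back-substitution:
w = (-1512/23) / (-378/23) = 4
z = (35 - (3)*(4)) / (-23/4) = -4
y = (-11 - (31/4)*(-4) - (5)*(4)) / 6 = 0
x = (-4 - (-5)*(-4) - (-4)*(4)) / 4 = -2

(-2, 0, -4, 4)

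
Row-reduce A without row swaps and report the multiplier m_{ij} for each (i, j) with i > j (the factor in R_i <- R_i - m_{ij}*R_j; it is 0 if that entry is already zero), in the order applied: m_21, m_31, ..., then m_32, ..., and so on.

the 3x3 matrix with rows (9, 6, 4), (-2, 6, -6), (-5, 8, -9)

Forward elimination:
R2 <- R2 - (-2/9)*R1:  [     0   22/3  -46/9 ]
R3 <- R3 - (-5/9)*R1:  [     0   34/3  -61/9 ]
R3 <- R3 - (17/11)*R2:  [     0      0  37/33 ]
Multipliers (in order of application): m_{21} = -2/9, m_{31} = -5/9, m_{32} = 17/11

multipliers: -2/9, -5/9, 17/11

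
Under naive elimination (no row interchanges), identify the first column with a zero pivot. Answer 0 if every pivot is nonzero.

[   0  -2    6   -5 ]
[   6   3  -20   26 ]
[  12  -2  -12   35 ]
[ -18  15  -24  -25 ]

first zero-pivot column = 1

Naive forward elimination:
Pivot entry (1,1) is zero but row 2 has 6 in column 1 -> naive elimination stops; a row interchange (e.g. R1 <-> R2) would be required here.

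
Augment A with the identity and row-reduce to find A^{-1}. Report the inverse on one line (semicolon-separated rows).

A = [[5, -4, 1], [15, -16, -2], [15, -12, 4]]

inverse = [22/5 -1/5 -6/5; 9/2 -1/4 -5/4; -3 0 1]

Gauss-Jordan on [A | I]:
R1 <- (1/5)*R1:  [    1  -4/5   1/5  |   1/5     0     0 ]
R2 <- R2 - (15)*R1:  [  0  -4  -5  |  -3   1   0 ]
R3 <- R3 - (15)*R1:  [  0   0   1  |  -3   0   1 ]
R2 <- (1/-4)*R2:  [    0     1   5/4  |   3/4  -1/4     0 ]
R1 <- R1 - (-4/5)*R2:  [    1     0   6/5  |   4/5  -1/5     0 ]
R1 <- R1 - (6/5)*R3:  [    1     0     0  |  22/5  -1/5  -6/5 ]
R2 <- R2 - (5/4)*R3:  [    0     1     0  |   9/2  -1/4  -5/4 ]
Right block of [I | A^{-1}] is the inverse:
[ 22/5  -1/5  -6/5 ]
[  9/2  -1/4  -5/4 ]
[   -3     0     1 ]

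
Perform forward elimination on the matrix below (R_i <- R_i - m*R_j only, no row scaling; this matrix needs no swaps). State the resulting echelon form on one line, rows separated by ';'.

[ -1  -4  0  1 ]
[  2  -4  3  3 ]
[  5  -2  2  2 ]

REF = [-1 -4 0 1; 0 -12 3 5; 0 0 -7/2 -13/6]

Forward elimination:
R2 <- R2 - (-2)*R1:  [   0  -12    3    5 ]
R3 <- R3 - (-5)*R1:  [   0  -22    2    7 ]
R3 <- R3 - (11/6)*R2:  [     0      0   -7/2  -13/6 ]
Row echelon form:
[ -1   -4     0      1 ]
[  0  -12     3      5 ]
[  0    0  -7/2  -13/6 ]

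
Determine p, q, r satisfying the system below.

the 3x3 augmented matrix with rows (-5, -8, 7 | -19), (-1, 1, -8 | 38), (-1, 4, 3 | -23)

(0, -2, -5)

Forward elimination on [A|b]:
R2 <- R2 - (1/5)*R1:  [     0   13/5  -47/5  209/5 ]
R3 <- R3 - (1/5)*R1:  [     0   28/5    8/5  -96/5 ]
R3 <- R3 - (28/13)*R2:  [        0         0    284/13  -1420/13 ]
Row echelon form:
[ -5    -8       7  |       -19 ]
[  0  13/5   -47/5  |     209/5 ]
[  0     0  284/13  |  -1420/13 ]
Back-substitution:
r = (-1420/13) / (284/13) = -5
q = (209/5 - (-47/5)*(-5)) / (13/5) = -2
p = (-19 - (-8)*(-2) - (7)*(-5)) / -5 = 0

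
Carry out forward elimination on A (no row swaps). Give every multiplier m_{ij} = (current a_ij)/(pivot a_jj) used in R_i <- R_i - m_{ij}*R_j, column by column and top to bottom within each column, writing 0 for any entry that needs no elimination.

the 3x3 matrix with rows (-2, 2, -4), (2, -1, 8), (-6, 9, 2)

Forward elimination:
R2 <- R2 - (-1)*R1:  [ 0  1  4 ]
R3 <- R3 - (3)*R1:  [  0   3  14 ]
R3 <- R3 - (3)*R2:  [ 0  0  2 ]
Multipliers (in order of application): m_{21} = -1, m_{31} = 3, m_{32} = 3

multipliers: -1, 3, 3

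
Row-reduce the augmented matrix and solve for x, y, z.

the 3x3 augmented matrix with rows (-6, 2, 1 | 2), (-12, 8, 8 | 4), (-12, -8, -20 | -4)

(-1, -3, 2)

Forward elimination on [A|b]:
R2 <- R2 - (2)*R1:  [ 0  4  6  0 ]
R3 <- R3 - (2)*R1:  [   0  -12  -22   -8 ]
R3 <- R3 - (-3)*R2:  [  0   0  -4  -8 ]
Row echelon form:
[ -6  2   1  |   2 ]
[  0  4   6  |   0 ]
[  0  0  -4  |  -8 ]
Back-substitution:
z = (-8) / -4 = 2
y = (0 - (6)*(2)) / 4 = -3
x = (2 - (2)*(-3) - (1)*(2)) / -6 = -1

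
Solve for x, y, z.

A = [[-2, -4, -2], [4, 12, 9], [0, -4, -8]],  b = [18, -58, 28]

Forward elimination on [A|b]:
R2 <- R2 - (-2)*R1:  [   0    4    5  -22 ]
R3 <- R3 - (-1)*R2:  [  0   0  -3   6 ]
Row echelon form:
[ -2  -4  -2  |   18 ]
[  0   4   5  |  -22 ]
[  0   0  -3  |    6 ]
Back-substitution:
z = (6) / -3 = -2
y = (-22 - (5)*(-2)) / 4 = -3
x = (18 - (-4)*(-3) - (-2)*(-2)) / -2 = -1

(-1, -3, -2)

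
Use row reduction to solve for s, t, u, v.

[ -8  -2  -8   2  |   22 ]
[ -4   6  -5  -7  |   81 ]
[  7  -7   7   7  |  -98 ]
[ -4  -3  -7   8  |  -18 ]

(-2, 5, -3, -4)

Forward elimination on [A|b]:
R2 <- R2 - (1/2)*R1:  [  0   7  -1  -8  70 ]
R3 <- R3 - (-7/8)*R1:  [      0   -35/4       0    35/4  -315/4 ]
R4 <- R4 - (1/2)*R1:  [   0   -2   -3    7  -29 ]
R3 <- R3 - (-5/4)*R2:  [    0     0  -5/4  -5/4  35/4 ]
R4 <- R4 - (-2/7)*R2:  [     0      0  -23/7   33/7     -9 ]
R4 <- R4 - (92/35)*R3:  [   0    0    0    8  -32 ]
Row echelon form:
[ -8  -2    -8     2  |    22 ]
[  0   7    -1    -8  |    70 ]
[  0   0  -5/4  -5/4  |  35/4 ]
[  0   0     0     8  |   -32 ]
Back-substitution:
v = (-32) / 8 = -4
u = (35/4 - (-5/4)*(-4)) / (-5/4) = -3
t = (70 - (-1)*(-3) - (-8)*(-4)) / 7 = 5
s = (22 - (-2)*(5) - (-8)*(-3) - (2)*(-4)) / -8 = -2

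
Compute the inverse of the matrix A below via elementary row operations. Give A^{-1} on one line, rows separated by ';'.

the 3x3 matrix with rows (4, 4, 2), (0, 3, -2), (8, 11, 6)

Gauss-Jordan on [A | I]:
R1 <- (1/4)*R1:  [   1    1  1/2  |  1/4    0    0 ]
R3 <- R3 - (8)*R1:  [  0   3   2  |  -2   0   1 ]
R2 <- (1/3)*R2:  [    0     1  -2/3  |     0   1/3     0 ]
R1 <- R1 - (1)*R2:  [    1     0   7/6  |   1/4  -1/3     0 ]
R3 <- R3 - (3)*R2:  [  0   0   4  |  -2  -1   1 ]
R3 <- (1/4)*R3:  [    0     0     1  |  -1/2  -1/4   1/4 ]
R1 <- R1 - (7/6)*R3:  [     1      0      0  |    5/6  -1/24  -7/24 ]
R2 <- R2 - (-2/3)*R3:  [    0     1     0  |  -1/3   1/6   1/6 ]
Right block of [I | A^{-1}] is the inverse:
[  5/6  -1/24  -7/24 ]
[ -1/3    1/6    1/6 ]
[ -1/2   -1/4    1/4 ]

inverse = [5/6 -1/24 -7/24; -1/3 1/6 1/6; -1/2 -1/4 1/4]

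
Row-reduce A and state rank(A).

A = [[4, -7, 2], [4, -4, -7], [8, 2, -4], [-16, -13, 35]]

Row reduction:
R2 <- R2 - (1)*R1:  [  0   3  -9 ]
R3 <- R3 - (2)*R1:  [  0  16  -8 ]
R4 <- R4 - (-4)*R1:  [   0  -41   43 ]
R3 <- R3 - (16/3)*R2:  [  0   0  40 ]
R4 <- R4 - (-41/3)*R2:  [   0    0  -80 ]
R4 <- R4 - (-2)*R3:  [ 0  0  0 ]
Row echelon form:
[ 4  -7   2 ]
[ 0   3  -9 ]
[ 0   0  40 ]
[ 0   0   0 ]
Nonzero rows / pivot columns: 3

rank(A) = 3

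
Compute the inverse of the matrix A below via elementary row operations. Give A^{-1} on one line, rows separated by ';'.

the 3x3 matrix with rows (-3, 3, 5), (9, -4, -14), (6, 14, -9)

inverse = [232/45 97/45 -22/45; -1/15 -1/15 1/15; 10/3 4/3 -1/3]

Gauss-Jordan on [A | I]:
R1 <- (1/-3)*R1:  [    1    -1  -5/3  |  -1/3     0     0 ]
R2 <- R2 - (9)*R1:  [ 0  5  1  |  3  1  0 ]
R3 <- R3 - (6)*R1:  [  0  20   1  |   2   0   1 ]
R2 <- (1/5)*R2:  [   0    1  1/5  |  3/5  1/5    0 ]
R1 <- R1 - (-1)*R2:  [      1       0  -22/15  |    4/15     1/5       0 ]
R3 <- R3 - (20)*R2:  [   0    0   -3  |  -10   -4    1 ]
R3 <- (1/-3)*R3:  [    0     0     1  |  10/3   4/3  -1/3 ]
R1 <- R1 - (-22/15)*R3:  [      1       0       0  |  232/45   97/45  -22/45 ]
R2 <- R2 - (1/5)*R3:  [     0      1      0  |  -1/15  -1/15   1/15 ]
Right block of [I | A^{-1}] is the inverse:
[ 232/45  97/45  -22/45 ]
[  -1/15  -1/15    1/15 ]
[   10/3    4/3    -1/3 ]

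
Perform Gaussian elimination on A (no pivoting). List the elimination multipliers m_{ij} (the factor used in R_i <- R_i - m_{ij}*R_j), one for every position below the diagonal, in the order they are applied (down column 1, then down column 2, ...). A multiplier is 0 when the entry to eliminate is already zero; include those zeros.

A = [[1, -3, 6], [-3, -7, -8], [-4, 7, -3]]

multipliers: -3, -4, 5/16

Forward elimination:
R2 <- R2 - (-3)*R1:  [   0  -16   10 ]
R3 <- R3 - (-4)*R1:  [  0  -5  21 ]
R3 <- R3 - (5/16)*R2:  [     0      0  143/8 ]
Multipliers (in order of application): m_{21} = -3, m_{31} = -4, m_{32} = 5/16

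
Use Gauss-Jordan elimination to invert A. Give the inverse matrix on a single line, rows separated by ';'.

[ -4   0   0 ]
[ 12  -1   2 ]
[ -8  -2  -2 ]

Gauss-Jordan on [A | I]:
R1 <- (1/-4)*R1:  [    1     0     0  |  -1/4     0     0 ]
R2 <- R2 - (12)*R1:  [  0  -1   2  |   3   1   0 ]
R3 <- R3 - (-8)*R1:  [  0  -2  -2  |  -2   0   1 ]
R2 <- (1/-1)*R2:  [  0   1  -2  |  -3  -1   0 ]
R3 <- R3 - (-2)*R2:  [  0   0  -6  |  -8  -2   1 ]
R3 <- (1/-6)*R3:  [    0     0     1  |   4/3   1/3  -1/6 ]
R2 <- R2 - (-2)*R3:  [    0     1     0  |  -1/3  -1/3  -1/3 ]
Right block of [I | A^{-1}] is the inverse:
[ -1/4     0     0 ]
[ -1/3  -1/3  -1/3 ]
[  4/3   1/3  -1/6 ]

inverse = [-1/4 0 0; -1/3 -1/3 -1/3; 4/3 1/3 -1/6]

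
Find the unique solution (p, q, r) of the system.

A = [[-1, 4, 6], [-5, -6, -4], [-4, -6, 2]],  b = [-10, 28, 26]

Forward elimination on [A|b]:
R2 <- R2 - (5)*R1:  [   0  -26  -34   78 ]
R3 <- R3 - (4)*R1:  [   0  -22  -22   66 ]
R3 <- R3 - (11/13)*R2:  [     0      0  88/13      0 ]
Row echelon form:
[ -1    4      6  |  -10 ]
[  0  -26    -34  |   78 ]
[  0    0  88/13  |    0 ]
Back-substitution:
r = (0) / (88/13) = 0
q = (78 - (-34)*(0)) / -26 = -3
p = (-10 - (4)*(-3) - (6)*(0)) / -1 = -2

(-2, -3, 0)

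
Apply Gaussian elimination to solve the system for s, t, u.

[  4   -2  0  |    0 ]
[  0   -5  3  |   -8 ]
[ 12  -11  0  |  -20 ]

Forward elimination on [A|b]:
R3 <- R3 - (3)*R1:  [   0   -5    0  -20 ]
R3 <- R3 - (1)*R2:  [   0    0   -3  -12 ]
Row echelon form:
[ 4  -2   0  |    0 ]
[ 0  -5   3  |   -8 ]
[ 0   0  -3  |  -12 ]
Back-substitution:
u = (-12) / -3 = 4
t = (-8 - (3)*(4)) / -5 = 4
s = (0 - (-2)*(4)) / 4 = 2

(2, 4, 4)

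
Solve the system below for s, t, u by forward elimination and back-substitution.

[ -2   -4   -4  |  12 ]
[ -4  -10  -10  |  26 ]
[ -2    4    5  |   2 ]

(-4, 1, -2)

Forward elimination on [A|b]:
R2 <- R2 - (2)*R1:  [  0  -2  -2   2 ]
R3 <- R3 - (1)*R1:  [   0    8    9  -10 ]
R3 <- R3 - (-4)*R2:  [  0   0   1  -2 ]
Row echelon form:
[ -2  -4  -4  |  12 ]
[  0  -2  -2  |   2 ]
[  0   0   1  |  -2 ]
Back-substitution:
u = (-2) / 1 = -2
t = (2 - (-2)*(-2)) / -2 = 1
s = (12 - (-4)*(1) - (-4)*(-2)) / -2 = -4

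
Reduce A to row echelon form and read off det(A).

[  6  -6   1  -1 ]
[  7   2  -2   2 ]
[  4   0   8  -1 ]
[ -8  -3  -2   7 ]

det(A) = 4075

Forward elimination:
R2 <- R2 - (7/6)*R1:  [     0      9  -19/6   19/6 ]
R3 <- R3 - (2/3)*R1:  [    0     4  22/3  -1/3 ]
R4 <- R4 - (-4/3)*R1:  [    0   -11  -2/3  17/3 ]
R3 <- R3 - (4/9)*R2:  [      0       0  236/27  -47/27 ]
R4 <- R4 - (-11/9)*R2:  [       0        0  -245/54   515/54 ]
R4 <- R4 - (-245/472)*R3:  [        0         0         0  4075/472 ]
Upper-triangular form:
[ 6  -6       1        -1 ]
[ 0   9   -19/6      19/6 ]
[ 0   0  236/27    -47/27 ]
[ 0   0       0  4075/472 ]
det(A) = (-1)^0 * (6) * (9) * (236/27) * (4075/472) = 4075  (0 row swaps -> sign +1)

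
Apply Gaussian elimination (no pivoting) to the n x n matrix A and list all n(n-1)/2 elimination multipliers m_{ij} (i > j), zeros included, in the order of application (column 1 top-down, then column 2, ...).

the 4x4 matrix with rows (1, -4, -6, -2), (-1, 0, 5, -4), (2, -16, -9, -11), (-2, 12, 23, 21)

multipliers: -1, 2, -2, 2, -1, 2

Forward elimination:
R2 <- R2 - (-1)*R1:  [  0  -4  -1  -6 ]
R3 <- R3 - (2)*R1:  [  0  -8   3  -7 ]
R4 <- R4 - (-2)*R1:  [  0   4  11  17 ]
R3 <- R3 - (2)*R2:  [ 0  0  5  5 ]
R4 <- R4 - (-1)*R2:  [  0   0  10  11 ]
R4 <- R4 - (2)*R3:  [ 0  0  0  1 ]
Multipliers (in order of application): m_{21} = -1, m_{31} = 2, m_{41} = -2, m_{32} = 2, m_{42} = -1, m_{43} = 2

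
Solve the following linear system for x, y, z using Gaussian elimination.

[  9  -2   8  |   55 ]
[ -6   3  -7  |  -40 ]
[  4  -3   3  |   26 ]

(5, -1, 1)

Forward elimination on [A|b]:
R2 <- R2 - (-2/3)*R1:  [     0    5/3   -5/3  -10/3 ]
R3 <- R3 - (4/9)*R1:  [     0  -19/9   -5/9   14/9 ]
R3 <- R3 - (-19/15)*R2:  [    0     0  -8/3  -8/3 ]
Row echelon form:
[ 9   -2     8  |     55 ]
[ 0  5/3  -5/3  |  -10/3 ]
[ 0    0  -8/3  |   -8/3 ]
Back-substitution:
z = (-8/3) / (-8/3) = 1
y = (-10/3 - (-5/3)*(1)) / (5/3) = -1
x = (55 - (-2)*(-1) - (8)*(1)) / 9 = 5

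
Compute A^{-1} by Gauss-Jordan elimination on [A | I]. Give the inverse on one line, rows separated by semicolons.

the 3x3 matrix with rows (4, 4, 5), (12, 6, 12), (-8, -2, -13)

inverse = [-3/8 7/24 1/8; 5/12 -1/12 1/12; 1/6 -1/6 -1/6]

Gauss-Jordan on [A | I]:
R1 <- (1/4)*R1:  [   1    1  5/4  |  1/4    0    0 ]
R2 <- R2 - (12)*R1:  [  0  -6  -3  |  -3   1   0 ]
R3 <- R3 - (-8)*R1:  [  0   6  -3  |   2   0   1 ]
R2 <- (1/-6)*R2:  [    0     1   1/2  |   1/2  -1/6     0 ]
R1 <- R1 - (1)*R2:  [    1     0   3/4  |  -1/4   1/6     0 ]
R3 <- R3 - (6)*R2:  [  0   0  -6  |  -1   1   1 ]
R3 <- (1/-6)*R3:  [    0     0     1  |   1/6  -1/6  -1/6 ]
R1 <- R1 - (3/4)*R3:  [    1     0     0  |  -3/8  7/24   1/8 ]
R2 <- R2 - (1/2)*R3:  [     0      1      0  |   5/12  -1/12   1/12 ]
Right block of [I | A^{-1}] is the inverse:
[ -3/8   7/24   1/8 ]
[ 5/12  -1/12  1/12 ]
[  1/6   -1/6  -1/6 ]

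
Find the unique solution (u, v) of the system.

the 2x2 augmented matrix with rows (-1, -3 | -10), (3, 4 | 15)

(1, 3)

Forward elimination on [A|b]:
R2 <- R2 - (-3)*R1:  [   0   -5  -15 ]
Row echelon form:
[ -1  -3  |  -10 ]
[  0  -5  |  -15 ]
Back-substitution:
v = (-15) / -5 = 3
u = (-10 - (-3)*(3)) / -1 = 1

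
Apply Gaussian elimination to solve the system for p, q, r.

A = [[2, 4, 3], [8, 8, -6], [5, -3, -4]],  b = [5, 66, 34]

(5, 1, -3)

Forward elimination on [A|b]:
R2 <- R2 - (4)*R1:  [   0   -8  -18   46 ]
R3 <- R3 - (5/2)*R1:  [     0    -13  -23/2   43/2 ]
R3 <- R3 - (13/8)*R2:  [      0       0    71/4  -213/4 ]
Row echelon form:
[ 2   4     3  |       5 ]
[ 0  -8   -18  |      46 ]
[ 0   0  71/4  |  -213/4 ]
Back-substitution:
r = (-213/4) / (71/4) = -3
q = (46 - (-18)*(-3)) / -8 = 1
p = (5 - (4)*(1) - (3)*(-3)) / 2 = 5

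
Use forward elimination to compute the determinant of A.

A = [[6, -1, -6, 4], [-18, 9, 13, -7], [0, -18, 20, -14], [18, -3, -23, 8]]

Forward elimination:
R2 <- R2 - (-3)*R1:  [  0   6  -5   5 ]
R4 <- R4 - (3)*R1:  [  0   0  -5  -4 ]
R3 <- R3 - (-3)*R2:  [ 0  0  5  1 ]
R4 <- R4 - (-1)*R3:  [  0   0   0  -3 ]
Upper-triangular form:
[ 6  -1  -6   4 ]
[ 0   6  -5   5 ]
[ 0   0   5   1 ]
[ 0   0   0  -3 ]
det(A) = (-1)^0 * (6) * (6) * (5) * (-3) = -540  (0 row swaps -> sign +1)

det(A) = -540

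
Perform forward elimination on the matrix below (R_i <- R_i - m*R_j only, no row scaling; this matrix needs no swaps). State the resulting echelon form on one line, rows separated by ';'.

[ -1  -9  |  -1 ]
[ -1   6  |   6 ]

Forward elimination:
R2 <- R2 - (1)*R1:  [  0  15   7 ]
Row echelon form:
[ -1  -9  |  -1 ]
[  0  15  |   7 ]

REF = [-1 -9 -1; 0 15 7]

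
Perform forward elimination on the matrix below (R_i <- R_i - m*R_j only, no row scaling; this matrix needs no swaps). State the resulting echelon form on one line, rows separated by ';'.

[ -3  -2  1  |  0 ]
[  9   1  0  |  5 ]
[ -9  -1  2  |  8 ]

REF = [-3 -2 1 0; 0 -5 3 5; 0 0 2 13]

Forward elimination:
R2 <- R2 - (-3)*R1:  [  0  -5   3   5 ]
R3 <- R3 - (3)*R1:  [  0   5  -1   8 ]
R3 <- R3 - (-1)*R2:  [  0   0   2  13 ]
Row echelon form:
[ -3  -2  1  |   0 ]
[  0  -5  3  |   5 ]
[  0   0  2  |  13 ]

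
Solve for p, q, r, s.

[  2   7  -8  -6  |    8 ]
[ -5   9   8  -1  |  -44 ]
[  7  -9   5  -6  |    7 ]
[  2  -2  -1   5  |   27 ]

(5, 0, -2, 3)

Forward elimination on [A|b]:
R2 <- R2 - (-5/2)*R1:  [    0  53/2   -12   -16   -24 ]
R3 <- R3 - (7/2)*R1:  [     0  -67/2     33     15    -21 ]
R4 <- R4 - (1)*R1:  [  0  -9   7  11  19 ]
R3 <- R3 - (-67/53)*R2:  [        0         0    945/53   -277/53  -2721/53 ]
R4 <- R4 - (-18/53)*R2:  [      0       0  155/53  295/53  575/53 ]
R4 <- R4 - (31/189)*R3:  [        0         0         0  1214/189   1214/63 ]
Row echelon form:
[ 2     7      -8        -6  |         8 ]
[ 0  53/2     -12       -16  |       -24 ]
[ 0     0  945/53   -277/53  |  -2721/53 ]
[ 0     0       0  1214/189  |   1214/63 ]
Back-substitution:
s = (1214/63) / (1214/189) = 3
r = (-2721/53 - (-277/53)*(3)) / (945/53) = -2
q = (-24 - (-12)*(-2) - (-16)*(3)) / (53/2) = 0
p = (8 - (7)*(0) - (-8)*(-2) - (-6)*(3)) / 2 = 5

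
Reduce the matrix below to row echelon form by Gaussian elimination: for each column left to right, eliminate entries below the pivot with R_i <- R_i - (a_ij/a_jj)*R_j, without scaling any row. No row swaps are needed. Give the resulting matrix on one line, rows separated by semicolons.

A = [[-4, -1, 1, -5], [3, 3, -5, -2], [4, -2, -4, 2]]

REF = [-4 -1 1 -5; 0 9/4 -17/4 -23/4; 0 0 -26/3 -32/3]

Forward elimination:
R2 <- R2 - (-3/4)*R1:  [     0    9/4  -17/4  -23/4 ]
R3 <- R3 - (-1)*R1:  [  0  -3  -3  -3 ]
R3 <- R3 - (-4/3)*R2:  [     0      0  -26/3  -32/3 ]
Row echelon form:
[ -4   -1      1     -5 ]
[  0  9/4  -17/4  -23/4 ]
[  0    0  -26/3  -32/3 ]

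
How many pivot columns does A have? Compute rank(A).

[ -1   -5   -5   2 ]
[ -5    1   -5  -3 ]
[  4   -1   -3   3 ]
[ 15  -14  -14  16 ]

Row reduction:
R2 <- R2 - (5)*R1:  [   0   26   20  -13 ]
R3 <- R3 - (-4)*R1:  [   0  -21  -23   11 ]
R4 <- R4 - (-15)*R1:  [   0  -89  -89   46 ]
R3 <- R3 - (-21/26)*R2:  [      0       0  -89/13     1/2 ]
R4 <- R4 - (-89/26)*R2:  [       0        0  -267/13      3/2 ]
R4 <- R4 - (3)*R3:  [ 0  0  0  0 ]
Row echelon form:
[ -1  -5      -5    2 ]
[  0  26      20  -13 ]
[  0   0  -89/13  1/2 ]
[  0   0       0    0 ]
Nonzero rows / pivot columns: 3

rank(A) = 3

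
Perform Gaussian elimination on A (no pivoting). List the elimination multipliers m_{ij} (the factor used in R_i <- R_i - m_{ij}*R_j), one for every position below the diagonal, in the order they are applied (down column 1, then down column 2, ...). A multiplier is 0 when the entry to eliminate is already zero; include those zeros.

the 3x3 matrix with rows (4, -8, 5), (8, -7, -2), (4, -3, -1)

multipliers: 2, 1, 5/9

Forward elimination:
R2 <- R2 - (2)*R1:  [   0    9  -12 ]
R3 <- R3 - (1)*R1:  [  0   5  -6 ]
R3 <- R3 - (5/9)*R2:  [   0    0  2/3 ]
Multipliers (in order of application): m_{21} = 2, m_{31} = 1, m_{32} = 5/9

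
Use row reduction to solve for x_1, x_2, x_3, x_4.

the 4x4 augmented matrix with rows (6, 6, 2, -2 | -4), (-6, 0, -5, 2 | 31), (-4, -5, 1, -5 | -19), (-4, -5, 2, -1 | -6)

(-5, 5, 1, 3)

Forward elimination on [A|b]:
R2 <- R2 - (-1)*R1:  [  0   6  -3   0  27 ]
R3 <- R3 - (-2/3)*R1:  [     0     -1    7/3  -19/3  -65/3 ]
R4 <- R4 - (-2/3)*R1:  [     0     -1   10/3   -7/3  -26/3 ]
R3 <- R3 - (-1/6)*R2:  [      0       0    11/6   -19/3  -103/6 ]
R4 <- R4 - (-1/6)*R2:  [     0      0   17/6   -7/3  -25/6 ]
R4 <- R4 - (17/11)*R3:  [      0       0       0   82/11  246/11 ]
Row echelon form:
[ 6  6     2     -2  |      -4 ]
[ 0  6    -3      0  |      27 ]
[ 0  0  11/6  -19/3  |  -103/6 ]
[ 0  0     0  82/11  |  246/11 ]
Back-substitution:
x_4 = (246/11) / (82/11) = 3
x_3 = (-103/6 - (-19/3)*(3)) / (11/6) = 1
x_2 = (27 - (-3)*(1)) / 6 = 5
x_1 = (-4 - (6)*(5) - (2)*(1) - (-2)*(3)) / 6 = -5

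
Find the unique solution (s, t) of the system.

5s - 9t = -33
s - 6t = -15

(-3, 2)

Forward elimination on [A|b]:
R2 <- R2 - (1/5)*R1:  [     0  -21/5  -42/5 ]
Row echelon form:
[ 5     -9  |    -33 ]
[ 0  -21/5  |  -42/5 ]
Back-substitution:
t = (-42/5) / (-21/5) = 2
s = (-33 - (-9)*(2)) / 5 = -3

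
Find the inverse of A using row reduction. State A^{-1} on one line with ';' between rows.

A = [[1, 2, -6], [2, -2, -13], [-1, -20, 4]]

Gauss-Jordan on [A | I]:
R2 <- R2 - (2)*R1:  [  0  -6  -1  |  -2   1   0 ]
R3 <- R3 - (-1)*R1:  [   0  -18   -2  |    1    0    1 ]
R2 <- (1/-6)*R2:  [    0     1   1/6  |   1/3  -1/6     0 ]
R1 <- R1 - (2)*R2:  [     1      0  -19/3  |    1/3    1/3      0 ]
R3 <- R3 - (-18)*R2:  [  0   0   1  |   7  -3   1 ]
R1 <- R1 - (-19/3)*R3:  [     1      0      0  |  134/3  -56/3   19/3 ]
R2 <- R2 - (1/6)*R3:  [    0     1     0  |  -5/6   1/3  -1/6 ]
Right block of [I | A^{-1}] is the inverse:
[ 134/3  -56/3  19/3 ]
[  -5/6    1/3  -1/6 ]
[     7     -3     1 ]

inverse = [134/3 -56/3 19/3; -5/6 1/3 -1/6; 7 -3 1]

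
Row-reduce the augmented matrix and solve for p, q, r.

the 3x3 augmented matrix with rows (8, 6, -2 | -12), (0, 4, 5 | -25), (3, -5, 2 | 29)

Forward elimination on [A|b]:
R3 <- R3 - (3/8)*R1:  [     0  -29/4   11/4   67/2 ]
R3 <- R3 - (-29/16)*R2:  [       0        0   189/16  -189/16 ]
Row echelon form:
[ 8  6      -2  |      -12 ]
[ 0  4       5  |      -25 ]
[ 0  0  189/16  |  -189/16 ]
Back-substitution:
r = (-189/16) / (189/16) = -1
q = (-25 - (5)*(-1)) / 4 = -5
p = (-12 - (6)*(-5) - (-2)*(-1)) / 8 = 2

(2, -5, -1)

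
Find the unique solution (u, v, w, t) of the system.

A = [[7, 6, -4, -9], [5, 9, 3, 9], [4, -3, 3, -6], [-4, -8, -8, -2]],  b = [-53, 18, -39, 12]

Forward elimination on [A|b]:
R2 <- R2 - (5/7)*R1:  [     0   33/7   41/7  108/7  391/7 ]
R3 <- R3 - (4/7)*R1:  [     0  -45/7   37/7   -6/7  -61/7 ]
R4 <- R4 - (-4/7)*R1:  [      0   -32/7   -72/7   -50/7  -128/7 ]
R3 <- R3 - (-15/11)*R2:  [      0       0  146/11  222/11  742/11 ]
R4 <- R4 - (-32/33)*R2:  [       0        0  -152/33    86/11  1184/33 ]
R4 <- R4 - (-76/219)*R3:  [       0        0        0  1082/73  4328/73 ]
Row echelon form:
[ 7     6      -4       -9  |      -53 ]
[ 0  33/7    41/7    108/7  |    391/7 ]
[ 0     0  146/11   222/11  |   742/11 ]
[ 0     0       0  1082/73  |  4328/73 ]
Back-substitution:
t = (4328/73) / (1082/73) = 4
w = (742/11 - (222/11)*(4)) / (146/11) = -1
v = (391/7 - (41/7)*(-1) - (108/7)*(4)) / (33/7) = 0
u = (-53 - (6)*(0) - (-4)*(-1) - (-9)*(4)) / 7 = -3

(-3, 0, -1, 4)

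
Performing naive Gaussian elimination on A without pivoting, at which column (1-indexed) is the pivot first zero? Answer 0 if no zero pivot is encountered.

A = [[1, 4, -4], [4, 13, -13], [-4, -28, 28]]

first zero-pivot column = 3

Naive forward elimination:
R2 <- R2 - (4)*R1:  [  0  -3   3 ]
R3 <- R3 - (-4)*R1:  [   0  -12   12 ]
R3 <- R3 - (4)*R2:  [ 0  0  0 ]
Matrix at this point:
[ 1   4  -4 ]
[ 0  -3   3 ]
[ 0   0   0 ]
Pivot entry (3,3) in the last row is zero and there are no rows below to swap with -> zero pivot in column 3 (A is singular).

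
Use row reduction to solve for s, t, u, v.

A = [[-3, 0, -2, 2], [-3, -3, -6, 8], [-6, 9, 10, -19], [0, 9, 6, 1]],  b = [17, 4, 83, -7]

(-5, 3, -5, -4)

Forward elimination on [A|b]:
R2 <- R2 - (1)*R1:  [   0   -3   -4    6  -13 ]
R3 <- R3 - (2)*R1:  [   0    9   14  -23   49 ]
R3 <- R3 - (-3)*R2:  [  0   0   2  -5  10 ]
R4 <- R4 - (-3)*R2:  [   0    0   -6   19  -46 ]
R4 <- R4 - (-3)*R3:  [   0    0    0    4  -16 ]
Row echelon form:
[ -3   0  -2   2  |   17 ]
[  0  -3  -4   6  |  -13 ]
[  0   0   2  -5  |   10 ]
[  0   0   0   4  |  -16 ]
Back-substitution:
v = (-16) / 4 = -4
u = (10 - (-5)*(-4)) / 2 = -5
t = (-13 - (-4)*(-5) - (6)*(-4)) / -3 = 3
s = (17 - (-2)*(-5) - (2)*(-4)) / -3 = -5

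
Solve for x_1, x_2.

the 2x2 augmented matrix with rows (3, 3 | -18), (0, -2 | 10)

Forward elimination on [A|b]:
Row echelon form:
[ 3   3  |  -18 ]
[ 0  -2  |   10 ]
Back-substitution:
x_2 = (10) / -2 = -5
x_1 = (-18 - (3)*(-5)) / 3 = -1

(-1, -5)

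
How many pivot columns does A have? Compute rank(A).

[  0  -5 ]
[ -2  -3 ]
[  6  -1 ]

rank(A) = 2

Row reduction:
R1 <-> R2   (pivot in column 1 was zero)
[ -2  -3 ]
[  0  -5 ]
[  6  -1 ]
R3 <- R3 - (-3)*R1:  [   0  -10 ]
R3 <- R3 - (2)*R2:  [ 0  0 ]
Row echelon form:
[ -2  -3 ]
[  0  -5 ]
[  0   0 ]
Nonzero rows / pivot columns: 2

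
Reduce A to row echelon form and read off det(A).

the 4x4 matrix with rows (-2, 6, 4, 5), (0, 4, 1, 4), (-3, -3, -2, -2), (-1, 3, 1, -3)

det(A) = -240

Forward elimination:
R3 <- R3 - (3/2)*R1:  [     0    -12     -8  -19/2 ]
R4 <- R4 - (1/2)*R1:  [     0      0     -1  -11/2 ]
R3 <- R3 - (-3)*R2:  [   0    0   -5  5/2 ]
R4 <- R4 - (1/5)*R3:  [  0   0   0  -6 ]
Upper-triangular form:
[ -2  6   4    5 ]
[  0  4   1    4 ]
[  0  0  -5  5/2 ]
[  0  0   0   -6 ]
det(A) = (-1)^0 * (-2) * (4) * (-5) * (-6) = -240  (0 row swaps -> sign +1)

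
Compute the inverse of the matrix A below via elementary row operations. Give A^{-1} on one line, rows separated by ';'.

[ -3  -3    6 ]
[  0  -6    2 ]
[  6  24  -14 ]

Gauss-Jordan on [A | I]:
R1 <- (1/-3)*R1:  [    1     1    -2  |  -1/3     0     0 ]
R3 <- R3 - (6)*R1:  [  0  18  -2  |   2   0   1 ]
R2 <- (1/-6)*R2:  [    0     1  -1/3  |     0  -1/6     0 ]
R1 <- R1 - (1)*R2:  [    1     0  -5/3  |  -1/3   1/6     0 ]
R3 <- R3 - (18)*R2:  [ 0  0  4  |  2  3  1 ]
R3 <- (1/4)*R3:  [   0    0    1  |  1/2  3/4  1/4 ]
R1 <- R1 - (-5/3)*R3:  [     1      0      0  |    1/2  17/12   5/12 ]
R2 <- R2 - (-1/3)*R3:  [    0     1     0  |   1/6  1/12  1/12 ]
Right block of [I | A^{-1}] is the inverse:
[ 1/2  17/12  5/12 ]
[ 1/6   1/12  1/12 ]
[ 1/2    3/4   1/4 ]

inverse = [1/2 17/12 5/12; 1/6 1/12 1/12; 1/2 3/4 1/4]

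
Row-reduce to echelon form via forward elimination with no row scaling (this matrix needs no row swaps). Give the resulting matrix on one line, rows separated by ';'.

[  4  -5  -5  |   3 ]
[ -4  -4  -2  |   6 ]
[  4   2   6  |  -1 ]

Forward elimination:
R2 <- R2 - (-1)*R1:  [  0  -9  -7   9 ]
R3 <- R3 - (1)*R1:  [  0   7  11  -4 ]
R3 <- R3 - (-7/9)*R2:  [    0     0  50/9     3 ]
Row echelon form:
[ 4  -5    -5  |  3 ]
[ 0  -9    -7  |  9 ]
[ 0   0  50/9  |  3 ]

REF = [4 -5 -5 3; 0 -9 -7 9; 0 0 50/9 3]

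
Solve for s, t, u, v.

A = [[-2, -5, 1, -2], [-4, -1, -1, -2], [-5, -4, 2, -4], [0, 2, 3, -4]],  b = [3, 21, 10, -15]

Forward elimination on [A|b]:
R2 <- R2 - (2)*R1:  [  0   9  -3   2  15 ]
R3 <- R3 - (5/2)*R1:  [    0  17/2  -1/2     1   5/2 ]
R3 <- R3 - (17/18)*R2:  [     0      0    7/3   -8/9  -35/3 ]
R4 <- R4 - (2/9)*R2:  [     0      0   11/3  -40/9  -55/3 ]
R4 <- R4 - (11/7)*R3:  [      0       0       0  -64/21       0 ]
Row echelon form:
[ -2  -5    1      -2  |      3 ]
[  0   9   -3       2  |     15 ]
[  0   0  7/3    -8/9  |  -35/3 ]
[  0   0    0  -64/21  |      0 ]
Back-substitution:
v = (0) / (-64/21) = 0
u = (-35/3 - (-8/9)*(0)) / (7/3) = -5
t = (15 - (-3)*(-5) - (2)*(0)) / 9 = 0
s = (3 - (-5)*(0) - (1)*(-5) - (-2)*(0)) / -2 = -4

(-4, 0, -5, 0)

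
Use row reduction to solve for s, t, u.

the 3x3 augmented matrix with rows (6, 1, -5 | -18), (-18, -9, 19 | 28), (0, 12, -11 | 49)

Forward elimination on [A|b]:
R2 <- R2 - (-3)*R1:  [   0   -6    4  -26 ]
R3 <- R3 - (-2)*R2:  [  0   0  -3  -3 ]
Row echelon form:
[ 6   1  -5  |  -18 ]
[ 0  -6   4  |  -26 ]
[ 0   0  -3  |   -3 ]
Back-substitution:
u = (-3) / -3 = 1
t = (-26 - (4)*(1)) / -6 = 5
s = (-18 - (1)*(5) - (-5)*(1)) / 6 = -3

(-3, 5, 1)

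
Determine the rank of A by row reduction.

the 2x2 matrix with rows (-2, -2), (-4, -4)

Row reduction:
R2 <- R2 - (2)*R1:  [ 0  0 ]
Row echelon form:
[ -2  -2 ]
[  0   0 ]
Nonzero rows / pivot columns: 1

rank(A) = 1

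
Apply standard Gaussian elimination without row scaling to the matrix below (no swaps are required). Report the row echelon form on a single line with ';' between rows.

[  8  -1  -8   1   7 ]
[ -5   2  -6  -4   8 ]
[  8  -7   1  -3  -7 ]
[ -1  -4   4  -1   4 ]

REF = [8 -1 -8 1 7; 0 11/8 -11 -27/8 99/8; 0 0 -39 -206/11 40; 0 0 0 487/143 146/13]

Forward elimination:
R2 <- R2 - (-5/8)*R1:  [     0   11/8    -11  -27/8   99/8 ]
R3 <- R3 - (1)*R1:  [   0   -6    9   -4  -14 ]
R4 <- R4 - (-1/8)*R1:  [     0  -33/8      3   -7/8   39/8 ]
R3 <- R3 - (-48/11)*R2:  [       0        0      -39  -206/11       40 ]
R4 <- R4 - (-3)*R2:  [   0    0  -30  -11   42 ]
R4 <- R4 - (10/13)*R3:  [       0        0        0  487/143   146/13 ]
Row echelon form:
[ 8    -1   -8        1       7 ]
[ 0  11/8  -11    -27/8    99/8 ]
[ 0     0  -39  -206/11      40 ]
[ 0     0    0  487/143  146/13 ]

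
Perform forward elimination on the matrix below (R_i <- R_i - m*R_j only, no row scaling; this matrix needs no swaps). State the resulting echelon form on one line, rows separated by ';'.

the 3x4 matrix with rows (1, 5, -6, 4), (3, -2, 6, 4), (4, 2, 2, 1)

REF = [1 5 -6 4; 0 -17 24 -8; 0 0 10/17 -111/17]

Forward elimination:
R2 <- R2 - (3)*R1:  [   0  -17   24   -8 ]
R3 <- R3 - (4)*R1:  [   0  -18   26  -15 ]
R3 <- R3 - (18/17)*R2:  [       0        0    10/17  -111/17 ]
Row echelon form:
[ 1    5     -6        4 ]
[ 0  -17     24       -8 ]
[ 0    0  10/17  -111/17 ]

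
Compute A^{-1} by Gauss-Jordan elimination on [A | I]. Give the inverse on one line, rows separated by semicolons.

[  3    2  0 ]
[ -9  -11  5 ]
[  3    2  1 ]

inverse = [7/5 2/15 -2/3; -8/5 -1/5 1; -1 0 1]

Gauss-Jordan on [A | I]:
R1 <- (1/3)*R1:  [   1  2/3    0  |  1/3    0    0 ]
R2 <- R2 - (-9)*R1:  [  0  -5   5  |   3   1   0 ]
R3 <- R3 - (3)*R1:  [  0   0   1  |  -1   0   1 ]
R2 <- (1/-5)*R2:  [    0     1    -1  |  -3/5  -1/5     0 ]
R1 <- R1 - (2/3)*R2:  [     1      0    2/3  |  11/15   2/15      0 ]
R1 <- R1 - (2/3)*R3:  [    1     0     0  |   7/5  2/15  -2/3 ]
R2 <- R2 - (-1)*R3:  [    0     1     0  |  -8/5  -1/5     1 ]
Right block of [I | A^{-1}] is the inverse:
[  7/5  2/15  -2/3 ]
[ -8/5  -1/5     1 ]
[   -1     0     1 ]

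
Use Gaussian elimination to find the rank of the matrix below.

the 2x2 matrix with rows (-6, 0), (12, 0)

Row reduction:
R2 <- R2 - (-2)*R1:  [ 0  0 ]
Row echelon form:
[ -6  0 ]
[  0  0 ]
Nonzero rows / pivot columns: 1

rank(A) = 1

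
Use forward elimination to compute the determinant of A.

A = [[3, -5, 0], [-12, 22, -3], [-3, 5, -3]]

Forward elimination:
R2 <- R2 - (-4)*R1:  [  0   2  -3 ]
R3 <- R3 - (-1)*R1:  [  0   0  -3 ]
Upper-triangular form:
[ 3  -5   0 ]
[ 0   2  -3 ]
[ 0   0  -3 ]
det(A) = (-1)^0 * (3) * (2) * (-3) = -18  (0 row swaps -> sign +1)

det(A) = -18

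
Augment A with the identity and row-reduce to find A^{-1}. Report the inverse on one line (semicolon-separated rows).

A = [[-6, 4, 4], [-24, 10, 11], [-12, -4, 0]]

inverse = [11/18 -2/9 1/18; -11/6 2/3 -5/12; 3 -1 1/2]

Gauss-Jordan on [A | I]:
R1 <- (1/-6)*R1:  [    1  -2/3  -2/3  |  -1/6     0     0 ]
R2 <- R2 - (-24)*R1:  [  0  -6  -5  |  -4   1   0 ]
R3 <- R3 - (-12)*R1:  [   0  -12   -8  |   -2    0    1 ]
R2 <- (1/-6)*R2:  [    0     1   5/6  |   2/3  -1/6     0 ]
R1 <- R1 - (-2/3)*R2:  [    1     0  -1/9  |  5/18  -1/9     0 ]
R3 <- R3 - (-12)*R2:  [  0   0   2  |   6  -2   1 ]
R3 <- (1/2)*R3:  [   0    0    1  |    3   -1  1/2 ]
R1 <- R1 - (-1/9)*R3:  [     1      0      0  |  11/18   -2/9   1/18 ]
R2 <- R2 - (5/6)*R3:  [     0      1      0  |  -11/6    2/3  -5/12 ]
Right block of [I | A^{-1}] is the inverse:
[ 11/18  -2/9   1/18 ]
[ -11/6   2/3  -5/12 ]
[     3    -1    1/2 ]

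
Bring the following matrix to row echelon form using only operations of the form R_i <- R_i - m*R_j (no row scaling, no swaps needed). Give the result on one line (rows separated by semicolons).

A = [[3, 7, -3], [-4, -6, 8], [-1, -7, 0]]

REF = [3 7 -3; 0 10/3 4; 0 0 23/5]

Forward elimination:
R2 <- R2 - (-4/3)*R1:  [    0  10/3     4 ]
R3 <- R3 - (-1/3)*R1:  [     0  -14/3     -1 ]
R3 <- R3 - (-7/5)*R2:  [    0     0  23/5 ]
Row echelon form:
[ 3     7    -3 ]
[ 0  10/3     4 ]
[ 0     0  23/5 ]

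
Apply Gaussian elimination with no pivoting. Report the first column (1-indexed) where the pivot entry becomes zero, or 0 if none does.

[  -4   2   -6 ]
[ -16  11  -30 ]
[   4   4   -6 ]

Naive forward elimination:
R2 <- R2 - (4)*R1:  [  0   3  -6 ]
R3 <- R3 - (-1)*R1:  [   0    6  -12 ]
R3 <- R3 - (2)*R2:  [ 0  0  0 ]
Matrix at this point:
[ -4  2  -6 ]
[  0  3  -6 ]
[  0  0   0 ]
Pivot entry (3,3) in the last row is zero and there are no rows below to swap with -> zero pivot in column 3 (A is singular).

first zero-pivot column = 3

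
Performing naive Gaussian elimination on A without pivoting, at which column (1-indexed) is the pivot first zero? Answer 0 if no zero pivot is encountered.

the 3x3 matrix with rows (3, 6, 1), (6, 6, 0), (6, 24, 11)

Naive forward elimination:
R2 <- R2 - (2)*R1:  [  0  -6  -2 ]
R3 <- R3 - (2)*R1:  [  0  12   9 ]
R3 <- R3 - (-2)*R2:  [ 0  0  5 ]
All pivots nonzero; naive elimination completes without hitting a zero pivot.

first zero-pivot column = 0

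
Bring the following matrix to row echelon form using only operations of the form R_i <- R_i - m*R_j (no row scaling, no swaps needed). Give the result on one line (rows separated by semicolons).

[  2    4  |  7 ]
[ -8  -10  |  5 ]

Forward elimination:
R2 <- R2 - (-4)*R1:  [  0   6  33 ]
Row echelon form:
[ 2  4  |   7 ]
[ 0  6  |  33 ]

REF = [2 4 7; 0 6 33]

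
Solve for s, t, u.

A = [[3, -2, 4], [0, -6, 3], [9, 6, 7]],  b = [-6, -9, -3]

(2, 0, -3)

Forward elimination on [A|b]:
R3 <- R3 - (3)*R1:  [  0  12  -5  15 ]
R3 <- R3 - (-2)*R2:  [  0   0   1  -3 ]
Row echelon form:
[ 3  -2  4  |  -6 ]
[ 0  -6  3  |  -9 ]
[ 0   0  1  |  -3 ]
Back-substitution:
u = (-3) / 1 = -3
t = (-9 - (3)*(-3)) / -6 = 0
s = (-6 - (-2)*(0) - (4)*(-3)) / 3 = 2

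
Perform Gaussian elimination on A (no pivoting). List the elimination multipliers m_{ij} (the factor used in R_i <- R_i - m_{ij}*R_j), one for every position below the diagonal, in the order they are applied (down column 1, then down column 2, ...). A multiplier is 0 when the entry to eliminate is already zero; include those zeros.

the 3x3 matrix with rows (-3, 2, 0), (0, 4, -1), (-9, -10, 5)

Forward elimination:
R2: entry in column 1 is already 0 -> m_{21} = 0 (no row operation needed)
R3 <- R3 - (3)*R1:  [   0  -16    5 ]
R3 <- R3 - (-4)*R2:  [ 0  0  1 ]
Multipliers (in order of application): m_{21} = 0, m_{31} = 3, m_{32} = -4

multipliers: 0, 3, -4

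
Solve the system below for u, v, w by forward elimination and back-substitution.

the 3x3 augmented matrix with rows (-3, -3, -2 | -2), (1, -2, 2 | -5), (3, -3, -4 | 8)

(1, 1, -2)

Forward elimination on [A|b]:
R2 <- R2 - (-1/3)*R1:  [     0     -3    4/3  -17/3 ]
R3 <- R3 - (-1)*R1:  [  0  -6  -6   6 ]
R3 <- R3 - (2)*R2:  [     0      0  -26/3   52/3 ]
Row echelon form:
[ -3  -3     -2  |     -2 ]
[  0  -3    4/3  |  -17/3 ]
[  0   0  -26/3  |   52/3 ]
Back-substitution:
w = (52/3) / (-26/3) = -2
v = (-17/3 - (4/3)*(-2)) / -3 = 1
u = (-2 - (-3)*(1) - (-2)*(-2)) / -3 = 1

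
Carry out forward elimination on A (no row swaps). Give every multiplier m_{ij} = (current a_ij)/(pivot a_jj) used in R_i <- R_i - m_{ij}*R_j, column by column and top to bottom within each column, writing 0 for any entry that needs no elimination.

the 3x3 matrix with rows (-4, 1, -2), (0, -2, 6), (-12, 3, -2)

multipliers: 0, 3, 0

Forward elimination:
R2: entry in column 1 is already 0 -> m_{21} = 0 (no row operation needed)
R3 <- R3 - (3)*R1:  [ 0  0  4 ]
R3: entry in column 2 is already 0 -> m_{32} = 0 (no row operation needed)
Multipliers (in order of application): m_{21} = 0, m_{31} = 3, m_{32} = 0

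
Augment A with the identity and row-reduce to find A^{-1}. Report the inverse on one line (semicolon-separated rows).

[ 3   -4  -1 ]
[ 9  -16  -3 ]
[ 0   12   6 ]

inverse = [5/6 -1/6 1/18; 3/4 -1/4 0; -3/2 1/2 1/6]

Gauss-Jordan on [A | I]:
R1 <- (1/3)*R1:  [    1  -4/3  -1/3  |   1/3     0     0 ]
R2 <- R2 - (9)*R1:  [  0  -4   0  |  -3   1   0 ]
R2 <- (1/-4)*R2:  [    0     1     0  |   3/4  -1/4     0 ]
R1 <- R1 - (-4/3)*R2:  [    1     0  -1/3  |   4/3  -1/3     0 ]
R3 <- R3 - (12)*R2:  [  0   0   6  |  -9   3   1 ]
R3 <- (1/6)*R3:  [    0     0     1  |  -3/2   1/2   1/6 ]
R1 <- R1 - (-1/3)*R3:  [    1     0     0  |   5/6  -1/6  1/18 ]
Right block of [I | A^{-1}] is the inverse:
[  5/6  -1/6  1/18 ]
[  3/4  -1/4     0 ]
[ -3/2   1/2   1/6 ]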